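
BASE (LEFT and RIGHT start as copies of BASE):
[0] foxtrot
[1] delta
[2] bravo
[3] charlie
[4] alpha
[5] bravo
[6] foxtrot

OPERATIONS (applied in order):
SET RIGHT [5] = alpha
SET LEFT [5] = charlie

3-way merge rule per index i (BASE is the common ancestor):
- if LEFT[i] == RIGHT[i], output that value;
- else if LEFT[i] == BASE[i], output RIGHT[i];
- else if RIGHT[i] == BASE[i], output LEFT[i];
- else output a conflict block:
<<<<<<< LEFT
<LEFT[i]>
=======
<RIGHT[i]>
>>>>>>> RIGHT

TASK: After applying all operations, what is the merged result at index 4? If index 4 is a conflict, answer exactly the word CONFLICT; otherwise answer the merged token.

Final LEFT:  [foxtrot, delta, bravo, charlie, alpha, charlie, foxtrot]
Final RIGHT: [foxtrot, delta, bravo, charlie, alpha, alpha, foxtrot]
i=0: L=foxtrot R=foxtrot -> agree -> foxtrot
i=1: L=delta R=delta -> agree -> delta
i=2: L=bravo R=bravo -> agree -> bravo
i=3: L=charlie R=charlie -> agree -> charlie
i=4: L=alpha R=alpha -> agree -> alpha
i=5: BASE=bravo L=charlie R=alpha all differ -> CONFLICT
i=6: L=foxtrot R=foxtrot -> agree -> foxtrot
Index 4 -> alpha

Answer: alpha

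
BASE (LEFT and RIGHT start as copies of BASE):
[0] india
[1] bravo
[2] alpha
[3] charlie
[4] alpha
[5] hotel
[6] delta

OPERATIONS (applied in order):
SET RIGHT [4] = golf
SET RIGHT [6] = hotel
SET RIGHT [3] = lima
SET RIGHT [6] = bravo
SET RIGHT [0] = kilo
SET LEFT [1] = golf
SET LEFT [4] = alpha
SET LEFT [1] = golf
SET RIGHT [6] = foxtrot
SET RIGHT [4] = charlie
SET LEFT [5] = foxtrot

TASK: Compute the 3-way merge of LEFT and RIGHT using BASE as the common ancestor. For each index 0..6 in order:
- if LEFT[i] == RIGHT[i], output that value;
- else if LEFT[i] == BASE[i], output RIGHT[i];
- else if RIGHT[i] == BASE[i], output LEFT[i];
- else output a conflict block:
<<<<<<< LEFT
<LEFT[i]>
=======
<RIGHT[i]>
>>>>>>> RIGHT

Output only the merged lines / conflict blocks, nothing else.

Answer: kilo
golf
alpha
lima
charlie
foxtrot
foxtrot

Derivation:
Final LEFT:  [india, golf, alpha, charlie, alpha, foxtrot, delta]
Final RIGHT: [kilo, bravo, alpha, lima, charlie, hotel, foxtrot]
i=0: L=india=BASE, R=kilo -> take RIGHT -> kilo
i=1: L=golf, R=bravo=BASE -> take LEFT -> golf
i=2: L=alpha R=alpha -> agree -> alpha
i=3: L=charlie=BASE, R=lima -> take RIGHT -> lima
i=4: L=alpha=BASE, R=charlie -> take RIGHT -> charlie
i=5: L=foxtrot, R=hotel=BASE -> take LEFT -> foxtrot
i=6: L=delta=BASE, R=foxtrot -> take RIGHT -> foxtrot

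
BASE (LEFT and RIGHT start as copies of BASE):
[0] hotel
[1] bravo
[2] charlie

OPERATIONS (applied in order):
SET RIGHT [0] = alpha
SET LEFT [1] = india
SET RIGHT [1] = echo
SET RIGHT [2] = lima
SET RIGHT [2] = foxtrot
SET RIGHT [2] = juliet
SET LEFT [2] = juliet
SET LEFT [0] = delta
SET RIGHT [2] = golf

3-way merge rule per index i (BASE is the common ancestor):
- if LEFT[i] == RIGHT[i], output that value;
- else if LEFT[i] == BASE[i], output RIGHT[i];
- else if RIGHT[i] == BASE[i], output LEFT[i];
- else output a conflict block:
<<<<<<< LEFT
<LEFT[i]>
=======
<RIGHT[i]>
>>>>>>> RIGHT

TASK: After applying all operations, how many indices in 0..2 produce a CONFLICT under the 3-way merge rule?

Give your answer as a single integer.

Final LEFT:  [delta, india, juliet]
Final RIGHT: [alpha, echo, golf]
i=0: BASE=hotel L=delta R=alpha all differ -> CONFLICT
i=1: BASE=bravo L=india R=echo all differ -> CONFLICT
i=2: BASE=charlie L=juliet R=golf all differ -> CONFLICT
Conflict count: 3

Answer: 3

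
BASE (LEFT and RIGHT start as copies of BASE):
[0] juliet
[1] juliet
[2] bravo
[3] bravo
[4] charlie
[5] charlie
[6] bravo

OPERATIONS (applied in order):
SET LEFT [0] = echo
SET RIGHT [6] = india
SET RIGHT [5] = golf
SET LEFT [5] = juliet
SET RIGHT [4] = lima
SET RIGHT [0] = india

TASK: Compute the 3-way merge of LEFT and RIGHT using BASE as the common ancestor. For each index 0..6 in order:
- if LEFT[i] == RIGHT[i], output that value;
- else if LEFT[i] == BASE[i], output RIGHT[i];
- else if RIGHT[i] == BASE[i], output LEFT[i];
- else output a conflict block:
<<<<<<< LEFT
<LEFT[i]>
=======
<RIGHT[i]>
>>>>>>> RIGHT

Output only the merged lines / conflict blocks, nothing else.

Answer: <<<<<<< LEFT
echo
=======
india
>>>>>>> RIGHT
juliet
bravo
bravo
lima
<<<<<<< LEFT
juliet
=======
golf
>>>>>>> RIGHT
india

Derivation:
Final LEFT:  [echo, juliet, bravo, bravo, charlie, juliet, bravo]
Final RIGHT: [india, juliet, bravo, bravo, lima, golf, india]
i=0: BASE=juliet L=echo R=india all differ -> CONFLICT
i=1: L=juliet R=juliet -> agree -> juliet
i=2: L=bravo R=bravo -> agree -> bravo
i=3: L=bravo R=bravo -> agree -> bravo
i=4: L=charlie=BASE, R=lima -> take RIGHT -> lima
i=5: BASE=charlie L=juliet R=golf all differ -> CONFLICT
i=6: L=bravo=BASE, R=india -> take RIGHT -> india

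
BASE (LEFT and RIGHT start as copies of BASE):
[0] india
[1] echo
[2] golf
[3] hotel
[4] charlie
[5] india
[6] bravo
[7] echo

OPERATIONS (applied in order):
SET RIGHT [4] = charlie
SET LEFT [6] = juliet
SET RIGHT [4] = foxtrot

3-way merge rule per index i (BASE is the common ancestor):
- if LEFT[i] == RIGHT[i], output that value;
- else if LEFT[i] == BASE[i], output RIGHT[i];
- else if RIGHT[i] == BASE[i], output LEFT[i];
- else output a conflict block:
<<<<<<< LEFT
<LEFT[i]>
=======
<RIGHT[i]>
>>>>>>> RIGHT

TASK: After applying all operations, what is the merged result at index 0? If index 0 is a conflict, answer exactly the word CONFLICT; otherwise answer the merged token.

Answer: india

Derivation:
Final LEFT:  [india, echo, golf, hotel, charlie, india, juliet, echo]
Final RIGHT: [india, echo, golf, hotel, foxtrot, india, bravo, echo]
i=0: L=india R=india -> agree -> india
i=1: L=echo R=echo -> agree -> echo
i=2: L=golf R=golf -> agree -> golf
i=3: L=hotel R=hotel -> agree -> hotel
i=4: L=charlie=BASE, R=foxtrot -> take RIGHT -> foxtrot
i=5: L=india R=india -> agree -> india
i=6: L=juliet, R=bravo=BASE -> take LEFT -> juliet
i=7: L=echo R=echo -> agree -> echo
Index 0 -> india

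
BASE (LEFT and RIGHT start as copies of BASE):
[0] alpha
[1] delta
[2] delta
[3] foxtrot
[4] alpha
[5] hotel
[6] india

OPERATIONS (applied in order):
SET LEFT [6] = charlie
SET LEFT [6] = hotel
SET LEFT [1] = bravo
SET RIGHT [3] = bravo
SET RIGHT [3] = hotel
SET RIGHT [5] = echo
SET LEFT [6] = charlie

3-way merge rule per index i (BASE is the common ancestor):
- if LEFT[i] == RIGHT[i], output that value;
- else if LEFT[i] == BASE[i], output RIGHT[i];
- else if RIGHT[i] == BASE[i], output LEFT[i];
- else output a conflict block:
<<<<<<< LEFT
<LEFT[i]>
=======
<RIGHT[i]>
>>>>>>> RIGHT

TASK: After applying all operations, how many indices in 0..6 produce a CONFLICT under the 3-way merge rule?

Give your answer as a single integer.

Answer: 0

Derivation:
Final LEFT:  [alpha, bravo, delta, foxtrot, alpha, hotel, charlie]
Final RIGHT: [alpha, delta, delta, hotel, alpha, echo, india]
i=0: L=alpha R=alpha -> agree -> alpha
i=1: L=bravo, R=delta=BASE -> take LEFT -> bravo
i=2: L=delta R=delta -> agree -> delta
i=3: L=foxtrot=BASE, R=hotel -> take RIGHT -> hotel
i=4: L=alpha R=alpha -> agree -> alpha
i=5: L=hotel=BASE, R=echo -> take RIGHT -> echo
i=6: L=charlie, R=india=BASE -> take LEFT -> charlie
Conflict count: 0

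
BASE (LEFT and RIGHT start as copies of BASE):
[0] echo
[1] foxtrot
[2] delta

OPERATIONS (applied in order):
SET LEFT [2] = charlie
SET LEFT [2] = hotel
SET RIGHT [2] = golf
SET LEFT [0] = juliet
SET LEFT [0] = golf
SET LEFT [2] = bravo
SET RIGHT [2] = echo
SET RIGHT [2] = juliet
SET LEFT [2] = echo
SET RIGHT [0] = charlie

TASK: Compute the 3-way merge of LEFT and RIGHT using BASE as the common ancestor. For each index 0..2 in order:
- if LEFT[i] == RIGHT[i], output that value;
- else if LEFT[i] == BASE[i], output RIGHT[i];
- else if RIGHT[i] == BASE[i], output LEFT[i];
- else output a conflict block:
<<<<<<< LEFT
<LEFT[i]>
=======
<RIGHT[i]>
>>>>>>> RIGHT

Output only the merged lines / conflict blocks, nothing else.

Answer: <<<<<<< LEFT
golf
=======
charlie
>>>>>>> RIGHT
foxtrot
<<<<<<< LEFT
echo
=======
juliet
>>>>>>> RIGHT

Derivation:
Final LEFT:  [golf, foxtrot, echo]
Final RIGHT: [charlie, foxtrot, juliet]
i=0: BASE=echo L=golf R=charlie all differ -> CONFLICT
i=1: L=foxtrot R=foxtrot -> agree -> foxtrot
i=2: BASE=delta L=echo R=juliet all differ -> CONFLICT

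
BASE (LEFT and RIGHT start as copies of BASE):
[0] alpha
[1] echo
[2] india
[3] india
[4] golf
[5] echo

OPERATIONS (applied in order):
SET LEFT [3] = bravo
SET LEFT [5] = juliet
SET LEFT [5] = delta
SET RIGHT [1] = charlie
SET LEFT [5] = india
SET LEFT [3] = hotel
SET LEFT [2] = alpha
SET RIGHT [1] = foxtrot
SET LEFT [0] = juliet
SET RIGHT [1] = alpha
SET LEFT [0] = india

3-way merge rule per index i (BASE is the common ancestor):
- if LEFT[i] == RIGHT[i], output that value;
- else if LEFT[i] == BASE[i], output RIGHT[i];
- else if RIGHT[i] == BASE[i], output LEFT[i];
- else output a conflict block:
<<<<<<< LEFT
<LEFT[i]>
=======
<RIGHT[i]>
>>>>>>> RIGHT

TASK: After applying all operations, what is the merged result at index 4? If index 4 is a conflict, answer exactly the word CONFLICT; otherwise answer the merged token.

Answer: golf

Derivation:
Final LEFT:  [india, echo, alpha, hotel, golf, india]
Final RIGHT: [alpha, alpha, india, india, golf, echo]
i=0: L=india, R=alpha=BASE -> take LEFT -> india
i=1: L=echo=BASE, R=alpha -> take RIGHT -> alpha
i=2: L=alpha, R=india=BASE -> take LEFT -> alpha
i=3: L=hotel, R=india=BASE -> take LEFT -> hotel
i=4: L=golf R=golf -> agree -> golf
i=5: L=india, R=echo=BASE -> take LEFT -> india
Index 4 -> golf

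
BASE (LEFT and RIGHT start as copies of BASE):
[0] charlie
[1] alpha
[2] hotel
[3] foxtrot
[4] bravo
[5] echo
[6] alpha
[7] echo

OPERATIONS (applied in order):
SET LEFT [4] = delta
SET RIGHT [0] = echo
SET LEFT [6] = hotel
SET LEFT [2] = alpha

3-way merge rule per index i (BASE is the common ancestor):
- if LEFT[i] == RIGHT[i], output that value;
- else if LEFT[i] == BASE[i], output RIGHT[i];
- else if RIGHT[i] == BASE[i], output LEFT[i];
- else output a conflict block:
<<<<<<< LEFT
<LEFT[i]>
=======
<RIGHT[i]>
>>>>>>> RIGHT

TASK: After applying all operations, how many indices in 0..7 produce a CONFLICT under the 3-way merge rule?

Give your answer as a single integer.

Answer: 0

Derivation:
Final LEFT:  [charlie, alpha, alpha, foxtrot, delta, echo, hotel, echo]
Final RIGHT: [echo, alpha, hotel, foxtrot, bravo, echo, alpha, echo]
i=0: L=charlie=BASE, R=echo -> take RIGHT -> echo
i=1: L=alpha R=alpha -> agree -> alpha
i=2: L=alpha, R=hotel=BASE -> take LEFT -> alpha
i=3: L=foxtrot R=foxtrot -> agree -> foxtrot
i=4: L=delta, R=bravo=BASE -> take LEFT -> delta
i=5: L=echo R=echo -> agree -> echo
i=6: L=hotel, R=alpha=BASE -> take LEFT -> hotel
i=7: L=echo R=echo -> agree -> echo
Conflict count: 0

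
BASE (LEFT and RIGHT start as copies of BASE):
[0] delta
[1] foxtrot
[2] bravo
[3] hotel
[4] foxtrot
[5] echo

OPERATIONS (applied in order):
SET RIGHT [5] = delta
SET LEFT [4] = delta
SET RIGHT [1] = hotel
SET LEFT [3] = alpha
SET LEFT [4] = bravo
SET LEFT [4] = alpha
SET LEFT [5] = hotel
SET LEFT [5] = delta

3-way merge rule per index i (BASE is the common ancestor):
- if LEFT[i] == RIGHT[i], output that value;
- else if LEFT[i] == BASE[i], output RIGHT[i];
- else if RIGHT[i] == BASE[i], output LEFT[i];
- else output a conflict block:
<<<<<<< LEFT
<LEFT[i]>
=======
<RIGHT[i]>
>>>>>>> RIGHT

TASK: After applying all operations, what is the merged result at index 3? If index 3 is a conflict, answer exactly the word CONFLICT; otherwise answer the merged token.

Final LEFT:  [delta, foxtrot, bravo, alpha, alpha, delta]
Final RIGHT: [delta, hotel, bravo, hotel, foxtrot, delta]
i=0: L=delta R=delta -> agree -> delta
i=1: L=foxtrot=BASE, R=hotel -> take RIGHT -> hotel
i=2: L=bravo R=bravo -> agree -> bravo
i=3: L=alpha, R=hotel=BASE -> take LEFT -> alpha
i=4: L=alpha, R=foxtrot=BASE -> take LEFT -> alpha
i=5: L=delta R=delta -> agree -> delta
Index 3 -> alpha

Answer: alpha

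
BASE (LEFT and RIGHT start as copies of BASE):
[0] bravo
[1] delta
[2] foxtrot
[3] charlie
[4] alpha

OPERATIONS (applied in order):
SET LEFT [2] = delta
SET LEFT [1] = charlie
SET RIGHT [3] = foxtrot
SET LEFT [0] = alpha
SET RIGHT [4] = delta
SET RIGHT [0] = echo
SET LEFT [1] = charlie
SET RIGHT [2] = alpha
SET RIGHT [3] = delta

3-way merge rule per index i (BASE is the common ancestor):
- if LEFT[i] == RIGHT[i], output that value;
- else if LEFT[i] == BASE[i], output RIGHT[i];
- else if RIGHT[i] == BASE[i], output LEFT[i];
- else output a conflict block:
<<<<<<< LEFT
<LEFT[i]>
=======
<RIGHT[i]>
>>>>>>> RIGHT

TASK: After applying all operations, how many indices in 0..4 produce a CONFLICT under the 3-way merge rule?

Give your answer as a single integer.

Answer: 2

Derivation:
Final LEFT:  [alpha, charlie, delta, charlie, alpha]
Final RIGHT: [echo, delta, alpha, delta, delta]
i=0: BASE=bravo L=alpha R=echo all differ -> CONFLICT
i=1: L=charlie, R=delta=BASE -> take LEFT -> charlie
i=2: BASE=foxtrot L=delta R=alpha all differ -> CONFLICT
i=3: L=charlie=BASE, R=delta -> take RIGHT -> delta
i=4: L=alpha=BASE, R=delta -> take RIGHT -> delta
Conflict count: 2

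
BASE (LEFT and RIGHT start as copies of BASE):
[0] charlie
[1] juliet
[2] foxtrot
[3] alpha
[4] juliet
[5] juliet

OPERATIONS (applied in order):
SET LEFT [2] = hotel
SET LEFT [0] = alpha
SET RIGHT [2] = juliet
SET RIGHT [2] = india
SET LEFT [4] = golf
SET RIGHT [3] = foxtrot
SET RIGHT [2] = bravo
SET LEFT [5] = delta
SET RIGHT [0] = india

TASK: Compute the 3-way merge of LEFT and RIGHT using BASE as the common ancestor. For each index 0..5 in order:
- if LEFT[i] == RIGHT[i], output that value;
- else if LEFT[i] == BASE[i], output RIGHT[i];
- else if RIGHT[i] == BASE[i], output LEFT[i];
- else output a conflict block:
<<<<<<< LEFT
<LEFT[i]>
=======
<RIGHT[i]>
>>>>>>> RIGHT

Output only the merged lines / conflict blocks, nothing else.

Final LEFT:  [alpha, juliet, hotel, alpha, golf, delta]
Final RIGHT: [india, juliet, bravo, foxtrot, juliet, juliet]
i=0: BASE=charlie L=alpha R=india all differ -> CONFLICT
i=1: L=juliet R=juliet -> agree -> juliet
i=2: BASE=foxtrot L=hotel R=bravo all differ -> CONFLICT
i=3: L=alpha=BASE, R=foxtrot -> take RIGHT -> foxtrot
i=4: L=golf, R=juliet=BASE -> take LEFT -> golf
i=5: L=delta, R=juliet=BASE -> take LEFT -> delta

Answer: <<<<<<< LEFT
alpha
=======
india
>>>>>>> RIGHT
juliet
<<<<<<< LEFT
hotel
=======
bravo
>>>>>>> RIGHT
foxtrot
golf
delta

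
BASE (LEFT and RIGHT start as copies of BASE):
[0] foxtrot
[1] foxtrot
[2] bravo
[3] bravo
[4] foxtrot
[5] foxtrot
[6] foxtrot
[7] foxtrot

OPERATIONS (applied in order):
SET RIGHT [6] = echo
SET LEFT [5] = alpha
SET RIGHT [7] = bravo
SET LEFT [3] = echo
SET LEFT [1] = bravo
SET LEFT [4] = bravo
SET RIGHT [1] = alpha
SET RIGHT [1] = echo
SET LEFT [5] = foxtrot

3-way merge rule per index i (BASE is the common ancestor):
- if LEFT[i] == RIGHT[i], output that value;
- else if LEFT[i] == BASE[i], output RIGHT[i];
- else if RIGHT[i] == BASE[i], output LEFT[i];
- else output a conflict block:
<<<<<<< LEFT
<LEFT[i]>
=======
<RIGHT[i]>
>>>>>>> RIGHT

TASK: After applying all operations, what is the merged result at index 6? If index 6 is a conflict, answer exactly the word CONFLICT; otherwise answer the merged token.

Answer: echo

Derivation:
Final LEFT:  [foxtrot, bravo, bravo, echo, bravo, foxtrot, foxtrot, foxtrot]
Final RIGHT: [foxtrot, echo, bravo, bravo, foxtrot, foxtrot, echo, bravo]
i=0: L=foxtrot R=foxtrot -> agree -> foxtrot
i=1: BASE=foxtrot L=bravo R=echo all differ -> CONFLICT
i=2: L=bravo R=bravo -> agree -> bravo
i=3: L=echo, R=bravo=BASE -> take LEFT -> echo
i=4: L=bravo, R=foxtrot=BASE -> take LEFT -> bravo
i=5: L=foxtrot R=foxtrot -> agree -> foxtrot
i=6: L=foxtrot=BASE, R=echo -> take RIGHT -> echo
i=7: L=foxtrot=BASE, R=bravo -> take RIGHT -> bravo
Index 6 -> echo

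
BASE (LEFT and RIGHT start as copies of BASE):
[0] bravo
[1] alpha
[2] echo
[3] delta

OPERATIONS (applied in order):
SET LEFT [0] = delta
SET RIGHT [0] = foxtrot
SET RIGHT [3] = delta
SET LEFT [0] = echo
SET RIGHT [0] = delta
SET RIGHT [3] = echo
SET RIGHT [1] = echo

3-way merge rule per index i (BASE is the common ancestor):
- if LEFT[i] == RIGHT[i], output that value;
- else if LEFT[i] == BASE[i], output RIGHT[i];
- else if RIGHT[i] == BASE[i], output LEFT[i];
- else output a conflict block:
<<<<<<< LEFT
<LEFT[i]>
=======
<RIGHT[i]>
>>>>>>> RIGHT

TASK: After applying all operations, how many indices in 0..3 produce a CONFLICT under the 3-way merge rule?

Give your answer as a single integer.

Answer: 1

Derivation:
Final LEFT:  [echo, alpha, echo, delta]
Final RIGHT: [delta, echo, echo, echo]
i=0: BASE=bravo L=echo R=delta all differ -> CONFLICT
i=1: L=alpha=BASE, R=echo -> take RIGHT -> echo
i=2: L=echo R=echo -> agree -> echo
i=3: L=delta=BASE, R=echo -> take RIGHT -> echo
Conflict count: 1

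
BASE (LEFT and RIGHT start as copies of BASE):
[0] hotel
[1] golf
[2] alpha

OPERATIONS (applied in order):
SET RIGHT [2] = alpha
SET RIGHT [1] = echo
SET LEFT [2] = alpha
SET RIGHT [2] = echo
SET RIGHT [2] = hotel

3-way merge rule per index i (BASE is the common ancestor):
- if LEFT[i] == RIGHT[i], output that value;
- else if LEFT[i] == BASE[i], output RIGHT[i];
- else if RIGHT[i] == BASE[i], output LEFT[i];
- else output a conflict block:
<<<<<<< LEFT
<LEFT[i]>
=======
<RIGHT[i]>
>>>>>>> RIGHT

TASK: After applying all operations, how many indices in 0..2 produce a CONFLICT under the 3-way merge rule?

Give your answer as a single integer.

Answer: 0

Derivation:
Final LEFT:  [hotel, golf, alpha]
Final RIGHT: [hotel, echo, hotel]
i=0: L=hotel R=hotel -> agree -> hotel
i=1: L=golf=BASE, R=echo -> take RIGHT -> echo
i=2: L=alpha=BASE, R=hotel -> take RIGHT -> hotel
Conflict count: 0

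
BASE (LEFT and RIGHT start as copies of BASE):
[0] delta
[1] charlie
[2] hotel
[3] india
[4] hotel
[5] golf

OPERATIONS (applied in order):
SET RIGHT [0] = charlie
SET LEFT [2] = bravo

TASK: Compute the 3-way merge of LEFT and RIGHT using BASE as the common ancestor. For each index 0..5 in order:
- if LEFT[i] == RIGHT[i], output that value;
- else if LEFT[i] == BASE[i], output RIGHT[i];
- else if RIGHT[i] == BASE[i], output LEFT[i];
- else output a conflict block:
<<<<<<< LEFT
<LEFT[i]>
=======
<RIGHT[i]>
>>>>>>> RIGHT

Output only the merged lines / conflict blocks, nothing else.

Final LEFT:  [delta, charlie, bravo, india, hotel, golf]
Final RIGHT: [charlie, charlie, hotel, india, hotel, golf]
i=0: L=delta=BASE, R=charlie -> take RIGHT -> charlie
i=1: L=charlie R=charlie -> agree -> charlie
i=2: L=bravo, R=hotel=BASE -> take LEFT -> bravo
i=3: L=india R=india -> agree -> india
i=4: L=hotel R=hotel -> agree -> hotel
i=5: L=golf R=golf -> agree -> golf

Answer: charlie
charlie
bravo
india
hotel
golf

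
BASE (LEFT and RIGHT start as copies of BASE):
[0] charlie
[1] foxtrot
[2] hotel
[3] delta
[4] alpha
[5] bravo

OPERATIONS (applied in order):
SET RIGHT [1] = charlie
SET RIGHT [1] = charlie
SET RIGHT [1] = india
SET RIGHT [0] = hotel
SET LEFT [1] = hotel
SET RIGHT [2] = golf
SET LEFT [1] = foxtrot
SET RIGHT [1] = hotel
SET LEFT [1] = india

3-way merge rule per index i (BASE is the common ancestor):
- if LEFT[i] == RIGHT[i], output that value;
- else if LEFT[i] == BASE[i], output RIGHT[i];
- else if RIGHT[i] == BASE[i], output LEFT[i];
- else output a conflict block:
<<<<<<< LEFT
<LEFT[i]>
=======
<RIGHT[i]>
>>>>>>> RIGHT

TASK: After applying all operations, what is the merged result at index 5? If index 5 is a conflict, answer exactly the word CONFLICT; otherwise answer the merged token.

Answer: bravo

Derivation:
Final LEFT:  [charlie, india, hotel, delta, alpha, bravo]
Final RIGHT: [hotel, hotel, golf, delta, alpha, bravo]
i=0: L=charlie=BASE, R=hotel -> take RIGHT -> hotel
i=1: BASE=foxtrot L=india R=hotel all differ -> CONFLICT
i=2: L=hotel=BASE, R=golf -> take RIGHT -> golf
i=3: L=delta R=delta -> agree -> delta
i=4: L=alpha R=alpha -> agree -> alpha
i=5: L=bravo R=bravo -> agree -> bravo
Index 5 -> bravo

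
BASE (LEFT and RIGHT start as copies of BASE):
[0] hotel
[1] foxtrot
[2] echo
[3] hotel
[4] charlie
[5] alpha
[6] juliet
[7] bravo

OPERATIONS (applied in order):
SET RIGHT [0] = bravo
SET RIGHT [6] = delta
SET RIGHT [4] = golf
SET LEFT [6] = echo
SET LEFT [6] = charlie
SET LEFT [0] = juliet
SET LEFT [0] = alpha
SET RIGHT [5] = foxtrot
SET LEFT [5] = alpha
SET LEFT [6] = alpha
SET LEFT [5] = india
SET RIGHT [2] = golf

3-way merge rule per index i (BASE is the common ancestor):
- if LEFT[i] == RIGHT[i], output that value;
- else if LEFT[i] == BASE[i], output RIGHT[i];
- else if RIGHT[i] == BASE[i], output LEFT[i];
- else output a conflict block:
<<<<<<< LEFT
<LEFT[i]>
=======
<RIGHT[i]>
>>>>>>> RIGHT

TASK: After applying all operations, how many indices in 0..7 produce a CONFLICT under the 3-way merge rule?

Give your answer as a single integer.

Final LEFT:  [alpha, foxtrot, echo, hotel, charlie, india, alpha, bravo]
Final RIGHT: [bravo, foxtrot, golf, hotel, golf, foxtrot, delta, bravo]
i=0: BASE=hotel L=alpha R=bravo all differ -> CONFLICT
i=1: L=foxtrot R=foxtrot -> agree -> foxtrot
i=2: L=echo=BASE, R=golf -> take RIGHT -> golf
i=3: L=hotel R=hotel -> agree -> hotel
i=4: L=charlie=BASE, R=golf -> take RIGHT -> golf
i=5: BASE=alpha L=india R=foxtrot all differ -> CONFLICT
i=6: BASE=juliet L=alpha R=delta all differ -> CONFLICT
i=7: L=bravo R=bravo -> agree -> bravo
Conflict count: 3

Answer: 3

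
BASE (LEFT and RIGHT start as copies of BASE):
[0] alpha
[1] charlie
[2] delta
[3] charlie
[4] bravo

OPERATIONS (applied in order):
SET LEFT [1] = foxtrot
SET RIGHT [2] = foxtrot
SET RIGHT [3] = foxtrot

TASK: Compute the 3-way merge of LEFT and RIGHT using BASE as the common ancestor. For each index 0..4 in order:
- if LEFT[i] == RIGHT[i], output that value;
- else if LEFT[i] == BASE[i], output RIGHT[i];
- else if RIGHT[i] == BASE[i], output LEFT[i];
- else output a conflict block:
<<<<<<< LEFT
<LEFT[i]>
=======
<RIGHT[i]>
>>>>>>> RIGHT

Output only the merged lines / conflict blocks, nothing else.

Answer: alpha
foxtrot
foxtrot
foxtrot
bravo

Derivation:
Final LEFT:  [alpha, foxtrot, delta, charlie, bravo]
Final RIGHT: [alpha, charlie, foxtrot, foxtrot, bravo]
i=0: L=alpha R=alpha -> agree -> alpha
i=1: L=foxtrot, R=charlie=BASE -> take LEFT -> foxtrot
i=2: L=delta=BASE, R=foxtrot -> take RIGHT -> foxtrot
i=3: L=charlie=BASE, R=foxtrot -> take RIGHT -> foxtrot
i=4: L=bravo R=bravo -> agree -> bravo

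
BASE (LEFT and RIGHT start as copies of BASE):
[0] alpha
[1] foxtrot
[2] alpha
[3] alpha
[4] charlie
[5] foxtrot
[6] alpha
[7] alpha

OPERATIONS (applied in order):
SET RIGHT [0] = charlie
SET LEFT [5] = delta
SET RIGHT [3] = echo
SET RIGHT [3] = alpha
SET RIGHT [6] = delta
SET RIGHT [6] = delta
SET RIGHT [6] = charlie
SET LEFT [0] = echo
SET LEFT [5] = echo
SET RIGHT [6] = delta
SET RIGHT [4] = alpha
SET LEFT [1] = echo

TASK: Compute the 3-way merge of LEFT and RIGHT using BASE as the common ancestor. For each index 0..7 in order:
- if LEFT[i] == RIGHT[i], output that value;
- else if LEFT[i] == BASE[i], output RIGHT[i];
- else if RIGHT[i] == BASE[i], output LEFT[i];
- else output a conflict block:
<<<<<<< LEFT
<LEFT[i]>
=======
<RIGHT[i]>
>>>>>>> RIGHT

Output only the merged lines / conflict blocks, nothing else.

Final LEFT:  [echo, echo, alpha, alpha, charlie, echo, alpha, alpha]
Final RIGHT: [charlie, foxtrot, alpha, alpha, alpha, foxtrot, delta, alpha]
i=0: BASE=alpha L=echo R=charlie all differ -> CONFLICT
i=1: L=echo, R=foxtrot=BASE -> take LEFT -> echo
i=2: L=alpha R=alpha -> agree -> alpha
i=3: L=alpha R=alpha -> agree -> alpha
i=4: L=charlie=BASE, R=alpha -> take RIGHT -> alpha
i=5: L=echo, R=foxtrot=BASE -> take LEFT -> echo
i=6: L=alpha=BASE, R=delta -> take RIGHT -> delta
i=7: L=alpha R=alpha -> agree -> alpha

Answer: <<<<<<< LEFT
echo
=======
charlie
>>>>>>> RIGHT
echo
alpha
alpha
alpha
echo
delta
alpha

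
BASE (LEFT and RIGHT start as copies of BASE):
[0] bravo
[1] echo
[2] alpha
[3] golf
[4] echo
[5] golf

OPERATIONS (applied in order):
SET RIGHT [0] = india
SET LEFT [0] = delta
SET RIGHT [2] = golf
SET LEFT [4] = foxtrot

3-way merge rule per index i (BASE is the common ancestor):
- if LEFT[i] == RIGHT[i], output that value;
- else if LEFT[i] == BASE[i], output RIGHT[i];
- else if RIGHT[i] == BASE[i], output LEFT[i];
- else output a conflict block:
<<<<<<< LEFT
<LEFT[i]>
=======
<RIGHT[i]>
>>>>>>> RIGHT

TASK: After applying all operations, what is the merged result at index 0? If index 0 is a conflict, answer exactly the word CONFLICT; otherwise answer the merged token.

Answer: CONFLICT

Derivation:
Final LEFT:  [delta, echo, alpha, golf, foxtrot, golf]
Final RIGHT: [india, echo, golf, golf, echo, golf]
i=0: BASE=bravo L=delta R=india all differ -> CONFLICT
i=1: L=echo R=echo -> agree -> echo
i=2: L=alpha=BASE, R=golf -> take RIGHT -> golf
i=3: L=golf R=golf -> agree -> golf
i=4: L=foxtrot, R=echo=BASE -> take LEFT -> foxtrot
i=5: L=golf R=golf -> agree -> golf
Index 0 -> CONFLICT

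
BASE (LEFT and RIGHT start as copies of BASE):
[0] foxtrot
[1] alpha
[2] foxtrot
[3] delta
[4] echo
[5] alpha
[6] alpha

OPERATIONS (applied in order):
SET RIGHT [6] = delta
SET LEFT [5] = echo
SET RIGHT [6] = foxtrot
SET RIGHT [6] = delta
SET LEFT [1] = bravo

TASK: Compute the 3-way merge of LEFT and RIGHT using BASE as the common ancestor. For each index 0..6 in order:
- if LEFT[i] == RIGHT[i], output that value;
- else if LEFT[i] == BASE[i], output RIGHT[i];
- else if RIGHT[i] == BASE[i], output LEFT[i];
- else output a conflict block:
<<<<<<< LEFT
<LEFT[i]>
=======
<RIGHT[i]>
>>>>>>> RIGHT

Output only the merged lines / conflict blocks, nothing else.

Answer: foxtrot
bravo
foxtrot
delta
echo
echo
delta

Derivation:
Final LEFT:  [foxtrot, bravo, foxtrot, delta, echo, echo, alpha]
Final RIGHT: [foxtrot, alpha, foxtrot, delta, echo, alpha, delta]
i=0: L=foxtrot R=foxtrot -> agree -> foxtrot
i=1: L=bravo, R=alpha=BASE -> take LEFT -> bravo
i=2: L=foxtrot R=foxtrot -> agree -> foxtrot
i=3: L=delta R=delta -> agree -> delta
i=4: L=echo R=echo -> agree -> echo
i=5: L=echo, R=alpha=BASE -> take LEFT -> echo
i=6: L=alpha=BASE, R=delta -> take RIGHT -> delta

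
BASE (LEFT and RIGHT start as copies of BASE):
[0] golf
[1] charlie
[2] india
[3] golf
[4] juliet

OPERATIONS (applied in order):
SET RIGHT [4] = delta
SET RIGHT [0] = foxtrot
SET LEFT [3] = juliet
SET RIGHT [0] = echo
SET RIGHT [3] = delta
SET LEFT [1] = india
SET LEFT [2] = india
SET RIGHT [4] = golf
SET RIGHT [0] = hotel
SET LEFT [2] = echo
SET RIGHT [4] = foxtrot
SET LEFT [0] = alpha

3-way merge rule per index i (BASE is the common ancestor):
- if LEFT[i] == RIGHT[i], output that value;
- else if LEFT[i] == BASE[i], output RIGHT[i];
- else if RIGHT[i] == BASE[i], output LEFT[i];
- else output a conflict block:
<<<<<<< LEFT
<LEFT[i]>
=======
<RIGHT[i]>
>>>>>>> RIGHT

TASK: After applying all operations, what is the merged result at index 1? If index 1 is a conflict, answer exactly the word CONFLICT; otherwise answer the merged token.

Answer: india

Derivation:
Final LEFT:  [alpha, india, echo, juliet, juliet]
Final RIGHT: [hotel, charlie, india, delta, foxtrot]
i=0: BASE=golf L=alpha R=hotel all differ -> CONFLICT
i=1: L=india, R=charlie=BASE -> take LEFT -> india
i=2: L=echo, R=india=BASE -> take LEFT -> echo
i=3: BASE=golf L=juliet R=delta all differ -> CONFLICT
i=4: L=juliet=BASE, R=foxtrot -> take RIGHT -> foxtrot
Index 1 -> india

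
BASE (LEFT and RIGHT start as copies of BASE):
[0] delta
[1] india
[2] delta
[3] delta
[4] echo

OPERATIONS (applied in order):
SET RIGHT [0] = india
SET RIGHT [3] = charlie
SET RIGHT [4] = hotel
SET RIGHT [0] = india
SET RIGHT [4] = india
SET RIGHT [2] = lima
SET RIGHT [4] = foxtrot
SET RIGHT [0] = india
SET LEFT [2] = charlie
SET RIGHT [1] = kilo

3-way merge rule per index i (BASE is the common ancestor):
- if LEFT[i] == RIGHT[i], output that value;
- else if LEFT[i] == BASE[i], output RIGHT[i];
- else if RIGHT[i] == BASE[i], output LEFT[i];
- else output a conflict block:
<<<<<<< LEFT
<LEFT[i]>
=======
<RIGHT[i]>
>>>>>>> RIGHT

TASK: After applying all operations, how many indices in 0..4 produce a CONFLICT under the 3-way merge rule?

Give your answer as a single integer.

Answer: 1

Derivation:
Final LEFT:  [delta, india, charlie, delta, echo]
Final RIGHT: [india, kilo, lima, charlie, foxtrot]
i=0: L=delta=BASE, R=india -> take RIGHT -> india
i=1: L=india=BASE, R=kilo -> take RIGHT -> kilo
i=2: BASE=delta L=charlie R=lima all differ -> CONFLICT
i=3: L=delta=BASE, R=charlie -> take RIGHT -> charlie
i=4: L=echo=BASE, R=foxtrot -> take RIGHT -> foxtrot
Conflict count: 1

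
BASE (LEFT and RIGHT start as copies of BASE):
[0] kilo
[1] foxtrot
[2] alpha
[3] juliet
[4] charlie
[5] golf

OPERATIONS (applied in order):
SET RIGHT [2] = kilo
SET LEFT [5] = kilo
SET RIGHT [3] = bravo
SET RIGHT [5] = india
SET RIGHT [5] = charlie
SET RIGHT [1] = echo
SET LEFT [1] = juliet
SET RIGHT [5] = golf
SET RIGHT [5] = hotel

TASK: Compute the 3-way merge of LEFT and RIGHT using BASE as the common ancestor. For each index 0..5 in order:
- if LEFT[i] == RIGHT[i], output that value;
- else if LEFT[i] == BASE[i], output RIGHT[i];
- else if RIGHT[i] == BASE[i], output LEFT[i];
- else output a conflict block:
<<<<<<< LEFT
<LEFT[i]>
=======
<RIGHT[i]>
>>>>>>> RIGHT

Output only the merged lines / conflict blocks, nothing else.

Answer: kilo
<<<<<<< LEFT
juliet
=======
echo
>>>>>>> RIGHT
kilo
bravo
charlie
<<<<<<< LEFT
kilo
=======
hotel
>>>>>>> RIGHT

Derivation:
Final LEFT:  [kilo, juliet, alpha, juliet, charlie, kilo]
Final RIGHT: [kilo, echo, kilo, bravo, charlie, hotel]
i=0: L=kilo R=kilo -> agree -> kilo
i=1: BASE=foxtrot L=juliet R=echo all differ -> CONFLICT
i=2: L=alpha=BASE, R=kilo -> take RIGHT -> kilo
i=3: L=juliet=BASE, R=bravo -> take RIGHT -> bravo
i=4: L=charlie R=charlie -> agree -> charlie
i=5: BASE=golf L=kilo R=hotel all differ -> CONFLICT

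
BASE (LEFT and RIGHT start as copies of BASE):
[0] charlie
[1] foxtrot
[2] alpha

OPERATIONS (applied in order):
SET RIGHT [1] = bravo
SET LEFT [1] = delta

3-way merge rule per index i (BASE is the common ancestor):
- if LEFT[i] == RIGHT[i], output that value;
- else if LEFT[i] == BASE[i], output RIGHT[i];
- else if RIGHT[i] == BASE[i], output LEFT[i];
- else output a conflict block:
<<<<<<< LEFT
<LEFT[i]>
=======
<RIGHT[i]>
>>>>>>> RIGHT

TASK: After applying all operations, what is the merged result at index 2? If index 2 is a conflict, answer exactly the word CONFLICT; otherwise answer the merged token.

Final LEFT:  [charlie, delta, alpha]
Final RIGHT: [charlie, bravo, alpha]
i=0: L=charlie R=charlie -> agree -> charlie
i=1: BASE=foxtrot L=delta R=bravo all differ -> CONFLICT
i=2: L=alpha R=alpha -> agree -> alpha
Index 2 -> alpha

Answer: alpha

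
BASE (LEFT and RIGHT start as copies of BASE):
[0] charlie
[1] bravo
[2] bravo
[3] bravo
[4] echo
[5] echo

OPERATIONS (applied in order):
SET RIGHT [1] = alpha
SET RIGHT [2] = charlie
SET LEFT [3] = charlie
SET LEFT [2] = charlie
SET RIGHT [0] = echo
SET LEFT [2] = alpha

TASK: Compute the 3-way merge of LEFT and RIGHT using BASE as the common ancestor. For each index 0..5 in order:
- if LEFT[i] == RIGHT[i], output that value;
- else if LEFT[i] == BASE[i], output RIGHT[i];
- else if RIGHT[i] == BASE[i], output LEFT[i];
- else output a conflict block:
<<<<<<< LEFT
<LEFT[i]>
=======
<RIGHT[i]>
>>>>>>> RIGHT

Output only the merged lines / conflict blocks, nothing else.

Answer: echo
alpha
<<<<<<< LEFT
alpha
=======
charlie
>>>>>>> RIGHT
charlie
echo
echo

Derivation:
Final LEFT:  [charlie, bravo, alpha, charlie, echo, echo]
Final RIGHT: [echo, alpha, charlie, bravo, echo, echo]
i=0: L=charlie=BASE, R=echo -> take RIGHT -> echo
i=1: L=bravo=BASE, R=alpha -> take RIGHT -> alpha
i=2: BASE=bravo L=alpha R=charlie all differ -> CONFLICT
i=3: L=charlie, R=bravo=BASE -> take LEFT -> charlie
i=4: L=echo R=echo -> agree -> echo
i=5: L=echo R=echo -> agree -> echo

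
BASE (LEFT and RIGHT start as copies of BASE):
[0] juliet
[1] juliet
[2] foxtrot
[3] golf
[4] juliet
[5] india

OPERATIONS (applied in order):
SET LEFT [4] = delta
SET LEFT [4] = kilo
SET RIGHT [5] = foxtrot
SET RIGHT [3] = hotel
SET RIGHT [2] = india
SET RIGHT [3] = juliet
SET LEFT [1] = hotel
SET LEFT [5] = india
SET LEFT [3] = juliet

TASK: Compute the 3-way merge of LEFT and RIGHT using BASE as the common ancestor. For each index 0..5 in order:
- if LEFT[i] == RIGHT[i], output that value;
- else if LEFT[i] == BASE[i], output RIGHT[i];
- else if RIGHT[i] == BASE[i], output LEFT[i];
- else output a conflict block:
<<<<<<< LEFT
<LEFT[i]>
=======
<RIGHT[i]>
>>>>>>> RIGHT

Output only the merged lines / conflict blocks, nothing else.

Answer: juliet
hotel
india
juliet
kilo
foxtrot

Derivation:
Final LEFT:  [juliet, hotel, foxtrot, juliet, kilo, india]
Final RIGHT: [juliet, juliet, india, juliet, juliet, foxtrot]
i=0: L=juliet R=juliet -> agree -> juliet
i=1: L=hotel, R=juliet=BASE -> take LEFT -> hotel
i=2: L=foxtrot=BASE, R=india -> take RIGHT -> india
i=3: L=juliet R=juliet -> agree -> juliet
i=4: L=kilo, R=juliet=BASE -> take LEFT -> kilo
i=5: L=india=BASE, R=foxtrot -> take RIGHT -> foxtrot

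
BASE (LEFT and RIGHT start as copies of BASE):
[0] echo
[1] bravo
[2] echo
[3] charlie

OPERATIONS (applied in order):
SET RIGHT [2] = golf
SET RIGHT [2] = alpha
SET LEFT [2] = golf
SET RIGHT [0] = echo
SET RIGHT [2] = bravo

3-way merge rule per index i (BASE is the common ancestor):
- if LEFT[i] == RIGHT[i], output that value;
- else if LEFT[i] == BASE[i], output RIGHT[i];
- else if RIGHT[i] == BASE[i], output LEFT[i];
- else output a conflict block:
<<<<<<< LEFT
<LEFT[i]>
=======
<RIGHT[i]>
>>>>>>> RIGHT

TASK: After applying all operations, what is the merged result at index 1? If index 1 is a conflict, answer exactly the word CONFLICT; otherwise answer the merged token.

Final LEFT:  [echo, bravo, golf, charlie]
Final RIGHT: [echo, bravo, bravo, charlie]
i=0: L=echo R=echo -> agree -> echo
i=1: L=bravo R=bravo -> agree -> bravo
i=2: BASE=echo L=golf R=bravo all differ -> CONFLICT
i=3: L=charlie R=charlie -> agree -> charlie
Index 1 -> bravo

Answer: bravo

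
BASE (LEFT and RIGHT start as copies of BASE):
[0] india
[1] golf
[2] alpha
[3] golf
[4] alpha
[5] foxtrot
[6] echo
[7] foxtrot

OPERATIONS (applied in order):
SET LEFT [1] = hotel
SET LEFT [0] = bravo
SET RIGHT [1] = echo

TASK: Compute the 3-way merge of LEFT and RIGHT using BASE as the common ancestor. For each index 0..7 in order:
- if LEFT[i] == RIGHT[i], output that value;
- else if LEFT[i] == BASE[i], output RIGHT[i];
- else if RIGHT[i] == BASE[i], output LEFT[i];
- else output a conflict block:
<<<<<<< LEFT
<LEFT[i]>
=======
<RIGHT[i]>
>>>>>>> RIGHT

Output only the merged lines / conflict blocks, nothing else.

Answer: bravo
<<<<<<< LEFT
hotel
=======
echo
>>>>>>> RIGHT
alpha
golf
alpha
foxtrot
echo
foxtrot

Derivation:
Final LEFT:  [bravo, hotel, alpha, golf, alpha, foxtrot, echo, foxtrot]
Final RIGHT: [india, echo, alpha, golf, alpha, foxtrot, echo, foxtrot]
i=0: L=bravo, R=india=BASE -> take LEFT -> bravo
i=1: BASE=golf L=hotel R=echo all differ -> CONFLICT
i=2: L=alpha R=alpha -> agree -> alpha
i=3: L=golf R=golf -> agree -> golf
i=4: L=alpha R=alpha -> agree -> alpha
i=5: L=foxtrot R=foxtrot -> agree -> foxtrot
i=6: L=echo R=echo -> agree -> echo
i=7: L=foxtrot R=foxtrot -> agree -> foxtrot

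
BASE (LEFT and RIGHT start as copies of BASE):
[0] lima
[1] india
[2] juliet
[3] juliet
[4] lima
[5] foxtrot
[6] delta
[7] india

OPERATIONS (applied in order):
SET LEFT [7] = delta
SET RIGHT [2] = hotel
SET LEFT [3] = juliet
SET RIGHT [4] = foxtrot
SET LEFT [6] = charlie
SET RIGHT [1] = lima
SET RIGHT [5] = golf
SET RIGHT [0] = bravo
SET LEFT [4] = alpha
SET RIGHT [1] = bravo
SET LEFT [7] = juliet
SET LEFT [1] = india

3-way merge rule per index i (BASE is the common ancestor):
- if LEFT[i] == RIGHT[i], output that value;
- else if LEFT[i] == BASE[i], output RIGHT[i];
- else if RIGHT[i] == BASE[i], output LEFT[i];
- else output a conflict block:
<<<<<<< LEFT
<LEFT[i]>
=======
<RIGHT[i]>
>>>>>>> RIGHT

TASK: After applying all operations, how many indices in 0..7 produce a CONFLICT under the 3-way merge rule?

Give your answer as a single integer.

Answer: 1

Derivation:
Final LEFT:  [lima, india, juliet, juliet, alpha, foxtrot, charlie, juliet]
Final RIGHT: [bravo, bravo, hotel, juliet, foxtrot, golf, delta, india]
i=0: L=lima=BASE, R=bravo -> take RIGHT -> bravo
i=1: L=india=BASE, R=bravo -> take RIGHT -> bravo
i=2: L=juliet=BASE, R=hotel -> take RIGHT -> hotel
i=3: L=juliet R=juliet -> agree -> juliet
i=4: BASE=lima L=alpha R=foxtrot all differ -> CONFLICT
i=5: L=foxtrot=BASE, R=golf -> take RIGHT -> golf
i=6: L=charlie, R=delta=BASE -> take LEFT -> charlie
i=7: L=juliet, R=india=BASE -> take LEFT -> juliet
Conflict count: 1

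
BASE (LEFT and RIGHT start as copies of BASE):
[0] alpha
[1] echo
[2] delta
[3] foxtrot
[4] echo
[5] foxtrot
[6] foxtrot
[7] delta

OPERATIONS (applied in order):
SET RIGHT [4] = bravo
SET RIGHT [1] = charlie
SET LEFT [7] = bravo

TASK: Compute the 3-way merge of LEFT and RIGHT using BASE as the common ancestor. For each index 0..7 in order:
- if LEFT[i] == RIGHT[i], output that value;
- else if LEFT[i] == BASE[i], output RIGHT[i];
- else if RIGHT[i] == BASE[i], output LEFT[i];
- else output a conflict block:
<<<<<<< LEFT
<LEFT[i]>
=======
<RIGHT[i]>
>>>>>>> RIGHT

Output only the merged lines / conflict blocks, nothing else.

Answer: alpha
charlie
delta
foxtrot
bravo
foxtrot
foxtrot
bravo

Derivation:
Final LEFT:  [alpha, echo, delta, foxtrot, echo, foxtrot, foxtrot, bravo]
Final RIGHT: [alpha, charlie, delta, foxtrot, bravo, foxtrot, foxtrot, delta]
i=0: L=alpha R=alpha -> agree -> alpha
i=1: L=echo=BASE, R=charlie -> take RIGHT -> charlie
i=2: L=delta R=delta -> agree -> delta
i=3: L=foxtrot R=foxtrot -> agree -> foxtrot
i=4: L=echo=BASE, R=bravo -> take RIGHT -> bravo
i=5: L=foxtrot R=foxtrot -> agree -> foxtrot
i=6: L=foxtrot R=foxtrot -> agree -> foxtrot
i=7: L=bravo, R=delta=BASE -> take LEFT -> bravo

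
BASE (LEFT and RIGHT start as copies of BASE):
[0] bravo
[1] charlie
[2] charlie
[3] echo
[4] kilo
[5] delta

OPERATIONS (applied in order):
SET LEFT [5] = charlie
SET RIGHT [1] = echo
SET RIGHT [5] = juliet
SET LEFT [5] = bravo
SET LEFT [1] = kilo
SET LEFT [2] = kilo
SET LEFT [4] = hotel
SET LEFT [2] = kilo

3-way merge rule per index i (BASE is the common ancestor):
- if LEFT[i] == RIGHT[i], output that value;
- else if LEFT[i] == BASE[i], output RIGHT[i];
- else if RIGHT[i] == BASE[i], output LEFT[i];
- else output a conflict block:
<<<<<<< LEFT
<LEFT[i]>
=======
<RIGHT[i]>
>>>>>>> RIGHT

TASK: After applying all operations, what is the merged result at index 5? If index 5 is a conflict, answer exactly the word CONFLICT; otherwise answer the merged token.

Final LEFT:  [bravo, kilo, kilo, echo, hotel, bravo]
Final RIGHT: [bravo, echo, charlie, echo, kilo, juliet]
i=0: L=bravo R=bravo -> agree -> bravo
i=1: BASE=charlie L=kilo R=echo all differ -> CONFLICT
i=2: L=kilo, R=charlie=BASE -> take LEFT -> kilo
i=3: L=echo R=echo -> agree -> echo
i=4: L=hotel, R=kilo=BASE -> take LEFT -> hotel
i=5: BASE=delta L=bravo R=juliet all differ -> CONFLICT
Index 5 -> CONFLICT

Answer: CONFLICT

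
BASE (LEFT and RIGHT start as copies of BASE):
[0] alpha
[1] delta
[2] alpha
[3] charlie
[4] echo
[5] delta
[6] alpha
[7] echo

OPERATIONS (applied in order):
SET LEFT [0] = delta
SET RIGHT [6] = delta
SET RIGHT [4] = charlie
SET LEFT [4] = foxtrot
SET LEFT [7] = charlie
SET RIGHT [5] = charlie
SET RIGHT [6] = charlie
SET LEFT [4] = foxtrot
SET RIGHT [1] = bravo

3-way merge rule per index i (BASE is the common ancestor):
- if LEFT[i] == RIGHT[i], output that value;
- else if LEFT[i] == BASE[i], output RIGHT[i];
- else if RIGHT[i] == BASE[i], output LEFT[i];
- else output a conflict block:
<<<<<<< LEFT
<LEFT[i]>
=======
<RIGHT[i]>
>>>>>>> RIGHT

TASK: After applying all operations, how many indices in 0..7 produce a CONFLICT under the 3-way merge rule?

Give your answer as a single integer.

Final LEFT:  [delta, delta, alpha, charlie, foxtrot, delta, alpha, charlie]
Final RIGHT: [alpha, bravo, alpha, charlie, charlie, charlie, charlie, echo]
i=0: L=delta, R=alpha=BASE -> take LEFT -> delta
i=1: L=delta=BASE, R=bravo -> take RIGHT -> bravo
i=2: L=alpha R=alpha -> agree -> alpha
i=3: L=charlie R=charlie -> agree -> charlie
i=4: BASE=echo L=foxtrot R=charlie all differ -> CONFLICT
i=5: L=delta=BASE, R=charlie -> take RIGHT -> charlie
i=6: L=alpha=BASE, R=charlie -> take RIGHT -> charlie
i=7: L=charlie, R=echo=BASE -> take LEFT -> charlie
Conflict count: 1

Answer: 1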